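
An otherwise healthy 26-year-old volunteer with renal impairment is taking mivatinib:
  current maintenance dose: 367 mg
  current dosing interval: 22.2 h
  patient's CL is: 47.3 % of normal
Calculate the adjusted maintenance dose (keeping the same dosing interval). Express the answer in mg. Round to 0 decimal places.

To keep the same average steady-state level, dosing rate must scale with clearance.
CL ratio = 47.3 / 100 = 0.4730
New dose (same interval) = 367 × 0.4730 = 173.6 mg

174 mg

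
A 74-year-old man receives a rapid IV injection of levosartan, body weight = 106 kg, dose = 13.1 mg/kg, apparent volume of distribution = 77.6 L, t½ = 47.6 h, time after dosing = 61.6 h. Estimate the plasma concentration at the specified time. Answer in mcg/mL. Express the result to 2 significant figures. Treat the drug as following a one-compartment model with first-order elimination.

Total dose = 13.1 × 106 = 1389 mg
C₀ = Dose / Vd = 1389 / 77.6 = 17.90 mg/L
k = ln2 / t½ = 0.693147 / 47.6 = 0.01456 h⁻¹
C = C₀ · e^(−k·t) = 17.90 × e^(−0.01456 × 61.6)
  = 17.90 × 0.4078 = 7.300 mg/L
(7.300 mg/L = 7.300 mcg/mL)

7.3 mcg/mL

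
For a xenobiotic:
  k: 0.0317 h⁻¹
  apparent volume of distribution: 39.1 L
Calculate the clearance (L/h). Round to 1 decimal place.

CL = k × Vd = 0.0317 × 39.1 = 1.239 L/h

1.2 L/h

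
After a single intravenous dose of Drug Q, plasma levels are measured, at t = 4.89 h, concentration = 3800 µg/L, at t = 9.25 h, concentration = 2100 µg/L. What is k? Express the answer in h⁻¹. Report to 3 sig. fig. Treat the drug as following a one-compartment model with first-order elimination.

0.136 h⁻¹

k = ln(C₁/C₂) / (t₂ − t₁) = ln(3800/2100) / (9.25 − 4.89)
  = 0.5931 / 4.360 = 0.1360 h⁻¹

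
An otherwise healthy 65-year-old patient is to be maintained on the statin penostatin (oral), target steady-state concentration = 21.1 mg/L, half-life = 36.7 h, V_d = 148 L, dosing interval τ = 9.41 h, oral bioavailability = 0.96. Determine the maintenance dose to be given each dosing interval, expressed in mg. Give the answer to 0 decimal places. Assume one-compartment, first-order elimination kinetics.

k = ln2 / t½ = 0.693147 / 36.7 = 0.01889 h⁻¹
CL = k × Vd = 0.01889 × 148 = 2.796 L/h
At steady state, F × (Dose/τ) = Css × CL.
Dose = Css × CL × τ / F = 21.1 × 2.796 × 9.41 / 0.96 = 578.3 mg

578 mg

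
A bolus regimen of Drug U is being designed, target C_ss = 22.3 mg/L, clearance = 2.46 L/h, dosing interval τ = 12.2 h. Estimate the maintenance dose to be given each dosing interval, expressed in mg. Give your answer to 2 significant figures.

At steady state, Dose/τ = Css × CL.
Dose = Css × CL × τ = 22.3 × 2.460 × 12.2 = 669.3 mg

670 mg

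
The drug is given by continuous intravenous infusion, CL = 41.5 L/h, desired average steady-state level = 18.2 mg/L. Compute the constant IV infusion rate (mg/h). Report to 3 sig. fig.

At steady state, infusion rate R₀ = Css × CL = 18.2 × 41.50 = 755.3 mg/h

755 mg/h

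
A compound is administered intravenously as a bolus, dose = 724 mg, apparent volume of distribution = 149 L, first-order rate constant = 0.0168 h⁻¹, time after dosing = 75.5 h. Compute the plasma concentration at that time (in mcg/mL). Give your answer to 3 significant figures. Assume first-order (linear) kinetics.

1.37 mcg/mL

C₀ = Dose / Vd = 724.0 / 149 = 4.859 mg/L
C = C₀ · e^(−k·t) = 4.859 × e^(−0.01680 × 75.5)
  = 4.859 × 0.2813 = 1.367 mg/L
(1.367 mg/L = 1.367 mcg/mL)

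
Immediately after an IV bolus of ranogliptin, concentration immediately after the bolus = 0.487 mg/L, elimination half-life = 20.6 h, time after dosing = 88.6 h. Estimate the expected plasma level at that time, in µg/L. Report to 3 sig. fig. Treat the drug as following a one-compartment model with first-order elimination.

k = ln2 / t½ = 0.693147 / 20.6 = 0.03365 h⁻¹
C = C₀ · e^(−k·t) = 0.4870 × e^(−0.03365 × 88.6)
  = 0.4870 × 0.05072 = 0.02470 mg/L
Convert: 0.02470 mg/L × 1000 = 24.70 µg/L

24.7 µg/L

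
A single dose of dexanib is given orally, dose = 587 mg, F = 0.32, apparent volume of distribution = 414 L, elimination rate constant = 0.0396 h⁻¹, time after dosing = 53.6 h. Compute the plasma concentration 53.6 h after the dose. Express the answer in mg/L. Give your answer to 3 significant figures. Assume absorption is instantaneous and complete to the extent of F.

Amount reaching circulation = F × Dose = 0.32 × 587.0 = 187.8 mg
C₀ = F·Dose / Vd = 187.8 / 414 = 0.4536 mg/L
C = C₀ · e^(−k·t) = 0.4536 × e^(−0.03960 × 53.6)
  = 0.4536 × 0.1197 = 0.05430 mg/L

0.0543 mg/L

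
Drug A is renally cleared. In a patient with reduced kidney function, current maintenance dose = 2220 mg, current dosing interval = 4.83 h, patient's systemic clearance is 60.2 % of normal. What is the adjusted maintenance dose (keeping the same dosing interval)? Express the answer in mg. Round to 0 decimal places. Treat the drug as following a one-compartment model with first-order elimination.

1336 mg

To keep the same average steady-state level, dosing rate must scale with clearance.
CL ratio = 60.2 / 100 = 0.6020
New dose (same interval) = 2220 × 0.6020 = 1336 mg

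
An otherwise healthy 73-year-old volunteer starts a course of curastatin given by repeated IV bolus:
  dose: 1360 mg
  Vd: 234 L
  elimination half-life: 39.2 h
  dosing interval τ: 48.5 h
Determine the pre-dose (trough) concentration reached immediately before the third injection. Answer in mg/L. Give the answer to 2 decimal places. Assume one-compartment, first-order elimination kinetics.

3.51 mg/L

C₀ per dose = Dose / Vd = 1360 / 234 = 5.812 mg/L
k = ln2 / t½ = 0.693147 / 39.2 = 0.01768 h⁻¹
Fraction remaining after one interval: r = e^(−kτ) = e^(−0.01768 × 48.5) = 0.4242
Before dose 3, 2 doses have been given (aged 1τ, 2τ).
C_trough = C₀ × (r + r²) = 5.812 × (0.4242 + 0.1799) = 3.511 mg/L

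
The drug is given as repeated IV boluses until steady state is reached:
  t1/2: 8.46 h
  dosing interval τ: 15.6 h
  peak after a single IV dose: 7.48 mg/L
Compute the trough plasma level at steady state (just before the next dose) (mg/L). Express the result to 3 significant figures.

2.89 mg/L

k = ln2 / t½ = 0.693147 / 8.46 = 0.08193 h⁻¹
e^(−kτ) = e^(−0.08193 × 15.6) = 0.2786
Accumulation ratio R = 1 / (1 − e^(−kτ)) = 1 / (1 − 0.2786) = 1.386
Steady-state trough = C₀ × R × e^(−kτ) = 7.48 × 1.386 × 0.2786 = 2.888 mg/L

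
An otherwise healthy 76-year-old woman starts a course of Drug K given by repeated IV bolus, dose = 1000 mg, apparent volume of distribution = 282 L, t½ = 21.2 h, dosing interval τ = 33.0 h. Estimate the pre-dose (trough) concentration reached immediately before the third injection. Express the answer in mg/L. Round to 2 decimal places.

1.62 mg/L

C₀ per dose = Dose / Vd = 1000 / 282 = 3.546 mg/L
k = ln2 / t½ = 0.693147 / 21.2 = 0.03270 h⁻¹
Fraction remaining after one interval: r = e^(−kτ) = e^(−0.03270 × 33.0) = 0.3399
Before dose 3, 2 doses have been given (aged 1τ, 2τ).
C_trough = C₀ × (r + r²) = 3.546 × (0.3399 + 0.1155) = 1.615 mg/L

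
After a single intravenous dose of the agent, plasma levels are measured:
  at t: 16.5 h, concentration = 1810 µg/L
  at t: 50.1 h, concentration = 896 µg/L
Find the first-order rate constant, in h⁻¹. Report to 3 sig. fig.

0.0209 h⁻¹

k = ln(C₁/C₂) / (t₂ − t₁) = ln(1810/896) / (50.1 − 16.5)
  = 0.7031 / 33.60 = 0.02093 h⁻¹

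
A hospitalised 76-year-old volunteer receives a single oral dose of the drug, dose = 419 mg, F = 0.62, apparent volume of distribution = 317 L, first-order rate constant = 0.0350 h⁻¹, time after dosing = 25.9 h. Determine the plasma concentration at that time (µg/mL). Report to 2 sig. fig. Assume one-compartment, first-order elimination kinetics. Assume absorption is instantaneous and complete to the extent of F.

Amount reaching circulation = F × Dose = 0.62 × 419.0 = 259.8 mg
C₀ = F·Dose / Vd = 259.8 / 317 = 0.8196 mg/L
C = C₀ · e^(−k·t) = 0.8196 × e^(−0.03500 × 25.9)
  = 0.8196 × 0.4039 = 0.3310 mg/L
(0.3310 mg/L = 0.3310 µg/mL)

0.33 µg/mL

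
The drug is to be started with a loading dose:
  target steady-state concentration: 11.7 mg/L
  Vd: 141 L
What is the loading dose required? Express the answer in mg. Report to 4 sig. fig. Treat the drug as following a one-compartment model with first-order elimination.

1650 mg

LD = Css × Vd = 11.7 × 141 = 1650 mg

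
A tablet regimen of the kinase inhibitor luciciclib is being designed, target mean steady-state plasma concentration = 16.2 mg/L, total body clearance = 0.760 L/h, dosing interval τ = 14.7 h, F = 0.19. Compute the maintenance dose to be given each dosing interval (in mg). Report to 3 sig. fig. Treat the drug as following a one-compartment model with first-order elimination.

953 mg

At steady state, F × (Dose/τ) = Css × CL.
Dose = Css × CL × τ / F = 16.2 × 0.7600 × 14.7 / 0.19 = 952.6 mg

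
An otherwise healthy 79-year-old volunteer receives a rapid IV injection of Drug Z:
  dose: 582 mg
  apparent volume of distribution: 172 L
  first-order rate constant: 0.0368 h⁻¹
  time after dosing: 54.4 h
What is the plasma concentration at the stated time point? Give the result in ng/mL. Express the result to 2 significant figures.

C₀ = Dose / Vd = 582.0 / 172 = 3.384 mg/L
C = C₀ · e^(−k·t) = 3.384 × e^(−0.03680 × 54.4)
  = 3.384 × 0.1351 = 0.4572 mg/L
Convert: 0.4572 mg/L × 1000 = 457.2 ng/mL

460 ng/mL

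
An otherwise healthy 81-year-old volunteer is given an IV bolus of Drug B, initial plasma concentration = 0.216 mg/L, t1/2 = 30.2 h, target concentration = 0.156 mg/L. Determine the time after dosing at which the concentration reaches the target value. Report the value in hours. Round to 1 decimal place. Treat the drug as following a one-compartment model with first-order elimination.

14.2 h

k = ln2 / t½ = 0.693147 / 30.2 = 0.02295 h⁻¹
t = ln(C₀ / C) / k = ln(0.2160 / 0.156) / 0.02295
  = ln(1.385) / 0.02295 = 0.3257 / 0.02295 = 14.19 h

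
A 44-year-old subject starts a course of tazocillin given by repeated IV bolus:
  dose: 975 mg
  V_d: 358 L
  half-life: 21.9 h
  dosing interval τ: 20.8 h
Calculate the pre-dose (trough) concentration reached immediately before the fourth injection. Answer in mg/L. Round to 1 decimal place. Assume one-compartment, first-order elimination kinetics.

C₀ per dose = Dose / Vd = 975 / 358 = 2.723 mg/L
k = ln2 / t½ = 0.693147 / 21.9 = 0.03165 h⁻¹
Fraction remaining after one interval: r = e^(−kτ) = e^(−0.03165 × 20.8) = 0.5177
Before dose 4, 3 doses have been given (aged 1τ, 2τ, 3τ).
C_trough = C₀ × (r + r² + … + r^3) = C₀ × r(1−r^3)/(1−r)
        = 2.723 × 0.5177 × (1 − 0.1388) / (1 − 0.5177) = 2.517 mg/L

2.5 mg/L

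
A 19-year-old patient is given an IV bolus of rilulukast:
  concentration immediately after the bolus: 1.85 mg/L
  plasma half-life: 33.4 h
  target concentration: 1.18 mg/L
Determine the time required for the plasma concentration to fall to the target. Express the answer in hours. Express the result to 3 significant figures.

k = ln2 / t½ = 0.693147 / 33.4 = 0.02075 h⁻¹
t = ln(C₀ / C) / k = ln(1.850 / 1.18) / 0.02075
  = ln(1.568) / 0.02075 = 0.4498 / 0.02075 = 21.68 h

21.7 h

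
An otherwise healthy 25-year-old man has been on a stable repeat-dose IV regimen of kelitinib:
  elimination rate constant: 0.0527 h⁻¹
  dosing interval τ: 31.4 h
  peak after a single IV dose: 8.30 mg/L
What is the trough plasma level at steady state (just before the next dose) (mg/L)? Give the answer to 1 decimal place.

e^(−kτ) = e^(−0.05270 × 31.4) = 0.1911
Accumulation ratio R = 1 / (1 − e^(−kτ)) = 1 / (1 − 0.1911) = 1.236
Steady-state trough = C₀ × R × e^(−kτ) = 8.30 × 1.236 × 0.1911 = 1.960 mg/L

2.0 mg/L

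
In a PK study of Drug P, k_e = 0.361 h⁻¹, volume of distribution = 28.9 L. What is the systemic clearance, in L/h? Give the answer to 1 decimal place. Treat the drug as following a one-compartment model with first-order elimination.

CL = k × Vd = 0.361 × 28.9 = 10.43 L/h

10.4 L/h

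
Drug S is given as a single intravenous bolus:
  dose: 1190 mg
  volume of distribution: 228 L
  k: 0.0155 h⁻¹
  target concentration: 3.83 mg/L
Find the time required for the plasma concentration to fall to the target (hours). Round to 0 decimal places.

20 h

C₀ = Dose / Vd = 1190 / 228 = 5.219 mg/L
t = ln(C₀ / C) / k = ln(5.219 / 3.83) / 0.01550
  = ln(1.363) / 0.01550 = 0.3097 / 0.01550 = 19.98 h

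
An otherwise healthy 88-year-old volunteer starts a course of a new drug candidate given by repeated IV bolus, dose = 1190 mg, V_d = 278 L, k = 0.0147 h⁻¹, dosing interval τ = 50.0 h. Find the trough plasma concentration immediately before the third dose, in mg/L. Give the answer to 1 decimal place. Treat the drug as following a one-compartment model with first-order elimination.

3.0 mg/L

C₀ per dose = Dose / Vd = 1190 / 278 = 4.281 mg/L
Fraction remaining after one interval: r = e^(−kτ) = e^(−0.01470 × 50.0) = 0.4795
Before dose 3, 2 doses have been given (aged 1τ, 2τ).
C_trough = C₀ × (r + r²) = 4.281 × (0.4795 + 0.2299) = 3.037 mg/L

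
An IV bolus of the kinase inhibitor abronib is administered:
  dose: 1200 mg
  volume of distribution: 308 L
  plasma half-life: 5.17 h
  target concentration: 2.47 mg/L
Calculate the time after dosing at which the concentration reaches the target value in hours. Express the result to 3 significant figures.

C₀ = Dose / Vd = 1200 / 308 = 3.896 mg/L
k = ln2 / t½ = 0.693147 / 5.17 = 0.1341 h⁻¹
t = ln(C₀ / C) / k = ln(3.896 / 2.47) / 0.1341
  = ln(1.577) / 0.1341 = 0.4555 / 0.1341 = 3.397 h

3.40 h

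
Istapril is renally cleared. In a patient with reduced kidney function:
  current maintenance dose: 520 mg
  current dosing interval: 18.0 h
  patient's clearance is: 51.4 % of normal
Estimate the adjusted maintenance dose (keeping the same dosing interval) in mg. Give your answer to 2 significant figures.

To keep the same average steady-state level, dosing rate must scale with clearance.
CL ratio = 51.4 / 100 = 0.5140
New dose (same interval) = 520 × 0.5140 = 267.3 mg

270 mg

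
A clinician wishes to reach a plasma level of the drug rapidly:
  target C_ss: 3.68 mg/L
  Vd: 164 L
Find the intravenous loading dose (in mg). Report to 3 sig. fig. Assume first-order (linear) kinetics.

604 mg

LD = Css × Vd = 3.68 × 164 = 603.5 mg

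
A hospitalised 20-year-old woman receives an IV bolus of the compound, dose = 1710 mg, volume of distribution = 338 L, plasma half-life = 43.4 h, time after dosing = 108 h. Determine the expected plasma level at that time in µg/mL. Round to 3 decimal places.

0.902 µg/mL

C₀ = Dose / Vd = 1710 / 338 = 5.059 mg/L
k = ln2 / t½ = 0.693147 / 43.4 = 0.01597 h⁻¹
C = C₀ · e^(−k·t) = 5.059 × e^(−0.01597 × 108)
  = 5.059 × 0.1782 = 0.9015 mg/L
(0.9015 mg/L = 0.9015 µg/mL)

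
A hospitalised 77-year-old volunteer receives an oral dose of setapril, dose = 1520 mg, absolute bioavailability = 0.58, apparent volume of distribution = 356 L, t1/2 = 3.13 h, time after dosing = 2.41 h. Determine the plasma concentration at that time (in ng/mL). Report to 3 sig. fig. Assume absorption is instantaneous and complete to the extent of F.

1450 ng/mL

Amount reaching circulation = F × Dose = 0.58 × 1520 = 881.6 mg
C₀ = F·Dose / Vd = 881.6 / 356 = 2.476 mg/L
k = ln2 / t½ = 0.693147 / 3.13 = 0.2215 h⁻¹
C = C₀ · e^(−k·t) = 2.476 × e^(−0.2215 × 2.41)
  = 2.476 × 0.5864 = 1.452 mg/L
Convert: 1.452 mg/L × 1000 = 1452 ng/mL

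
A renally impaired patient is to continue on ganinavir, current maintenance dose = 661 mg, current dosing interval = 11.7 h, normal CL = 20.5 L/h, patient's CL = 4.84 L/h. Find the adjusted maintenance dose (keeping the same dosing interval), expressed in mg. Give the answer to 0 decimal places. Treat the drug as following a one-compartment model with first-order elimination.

156 mg

To keep the same average steady-state level, dosing rate must scale with clearance.
CL ratio = 4.84 / 20.5 = 0.2361
New dose (same interval) = 661 × 0.2361 = 156.1 mg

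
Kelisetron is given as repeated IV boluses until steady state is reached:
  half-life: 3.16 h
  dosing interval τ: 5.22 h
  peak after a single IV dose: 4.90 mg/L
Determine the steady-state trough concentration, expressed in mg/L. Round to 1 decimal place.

k = ln2 / t½ = 0.693147 / 3.16 = 0.2194 h⁻¹
e^(−kτ) = e^(−0.2194 × 5.22) = 0.3181
Accumulation ratio R = 1 / (1 − e^(−kτ)) = 1 / (1 − 0.3181) = 1.466
Steady-state trough = C₀ × R × e^(−kτ) = 4.90 × 1.466 × 0.3181 = 2.285 mg/L

2.3 mg/L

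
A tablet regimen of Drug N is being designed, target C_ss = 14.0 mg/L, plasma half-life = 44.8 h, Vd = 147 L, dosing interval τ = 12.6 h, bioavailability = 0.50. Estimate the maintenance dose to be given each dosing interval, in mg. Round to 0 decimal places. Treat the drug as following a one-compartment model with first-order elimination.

k = ln2 / t½ = 0.693147 / 44.8 = 0.01547 h⁻¹
CL = k × Vd = 0.01547 × 147 = 2.274 L/h
At steady state, F × (Dose/τ) = Css × CL.
Dose = Css × CL × τ / F = 14.0 × 2.274 × 12.6 / 0.50 = 802.3 mg

802 mg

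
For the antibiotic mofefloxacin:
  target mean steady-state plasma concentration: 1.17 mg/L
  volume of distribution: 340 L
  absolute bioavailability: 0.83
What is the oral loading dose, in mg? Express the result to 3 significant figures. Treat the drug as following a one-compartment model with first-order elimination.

LD = Css × Vd / F = 1.17 × 340 / 0.83 = 479.3 mg

479 mg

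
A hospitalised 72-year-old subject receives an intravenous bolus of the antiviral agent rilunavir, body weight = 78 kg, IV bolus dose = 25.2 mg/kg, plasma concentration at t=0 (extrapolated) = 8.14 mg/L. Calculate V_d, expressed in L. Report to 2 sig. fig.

240 L

Dose = 25.2 × 78 = 1966 mg
Vd = Dose / C₀ = 1966 / 8.14 = 241.5 L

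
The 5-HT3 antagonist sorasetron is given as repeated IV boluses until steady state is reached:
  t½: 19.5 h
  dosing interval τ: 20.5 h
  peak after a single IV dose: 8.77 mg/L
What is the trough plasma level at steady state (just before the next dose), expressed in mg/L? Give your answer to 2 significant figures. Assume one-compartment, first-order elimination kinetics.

k = ln2 / t½ = 0.693147 / 19.5 = 0.03555 h⁻¹
e^(−kτ) = e^(−0.03555 × 20.5) = 0.4825
Accumulation ratio R = 1 / (1 − e^(−kτ)) = 1 / (1 − 0.4825) = 1.932
Steady-state trough = C₀ × R × e^(−kτ) = 8.77 × 1.932 × 0.4825 = 8.175 mg/L

8.2 mg/L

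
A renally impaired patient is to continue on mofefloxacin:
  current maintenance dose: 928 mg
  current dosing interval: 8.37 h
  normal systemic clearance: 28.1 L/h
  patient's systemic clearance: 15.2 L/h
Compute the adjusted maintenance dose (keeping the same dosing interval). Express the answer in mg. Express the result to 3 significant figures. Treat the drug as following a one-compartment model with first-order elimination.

To keep the same average steady-state level, dosing rate must scale with clearance.
CL ratio = 15.2 / 28.1 = 0.5409
New dose (same interval) = 928 × 0.5409 = 502.0 mg

502 mg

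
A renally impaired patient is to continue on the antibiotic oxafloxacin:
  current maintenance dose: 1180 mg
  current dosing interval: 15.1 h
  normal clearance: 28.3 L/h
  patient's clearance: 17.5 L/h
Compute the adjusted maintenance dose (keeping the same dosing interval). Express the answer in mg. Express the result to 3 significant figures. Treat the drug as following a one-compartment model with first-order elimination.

To keep the same average steady-state level, dosing rate must scale with clearance.
CL ratio = 17.5 / 28.3 = 0.6184
New dose (same interval) = 1180 × 0.6184 = 729.7 mg

730 mg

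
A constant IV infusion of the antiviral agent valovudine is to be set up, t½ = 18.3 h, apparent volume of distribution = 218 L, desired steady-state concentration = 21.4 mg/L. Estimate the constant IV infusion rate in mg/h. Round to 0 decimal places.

177 mg/h

k = ln2 / t½ = 0.693147 / 18.3 = 0.03788 h⁻¹
CL = k × Vd = 0.03788 × 218 = 8.258 L/h
At steady state, infusion rate R₀ = Css × CL = 21.4 × 8.258 = 176.7 mg/h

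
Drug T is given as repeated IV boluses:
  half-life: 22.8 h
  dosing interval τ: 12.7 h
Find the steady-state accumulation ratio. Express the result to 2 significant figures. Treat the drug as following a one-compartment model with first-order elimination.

k = ln2 / t½ = 0.693147 / 22.8 = 0.03040 h⁻¹
e^(−kτ) = e^(−0.03040 × 12.7) = 0.6797
Accumulation ratio R = 1 / (1 − e^(−kτ)) = 1 / (1 − 0.6797) = 3.122

3.1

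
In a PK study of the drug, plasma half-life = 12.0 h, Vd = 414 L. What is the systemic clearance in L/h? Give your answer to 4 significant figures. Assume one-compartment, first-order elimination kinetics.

k = ln2 / t½ = 0.693147 / 12.0 = 0.05776 h⁻¹
CL = k × Vd = 0.05776 × 414 = 23.91 L/h

23.91 L/h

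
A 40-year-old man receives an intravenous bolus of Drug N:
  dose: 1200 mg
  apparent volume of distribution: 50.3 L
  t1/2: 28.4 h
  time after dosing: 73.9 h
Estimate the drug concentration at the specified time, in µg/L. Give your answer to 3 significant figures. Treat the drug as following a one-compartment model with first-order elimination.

C₀ = Dose / Vd = 1200 / 50.3 = 23.86 mg/L
k = ln2 / t½ = 0.693147 / 28.4 = 0.02441 h⁻¹
C = C₀ · e^(−k·t) = 23.86 × e^(−0.02441 × 73.9)
  = 23.86 × 0.1647 = 3.930 mg/L
Convert: 3.930 mg/L × 1000 = 3930 µg/L

3930 µg/L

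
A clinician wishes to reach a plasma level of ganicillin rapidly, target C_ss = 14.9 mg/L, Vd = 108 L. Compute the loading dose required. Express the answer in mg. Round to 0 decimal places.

1609 mg

LD = Css × Vd = 14.9 × 108 = 1609 mg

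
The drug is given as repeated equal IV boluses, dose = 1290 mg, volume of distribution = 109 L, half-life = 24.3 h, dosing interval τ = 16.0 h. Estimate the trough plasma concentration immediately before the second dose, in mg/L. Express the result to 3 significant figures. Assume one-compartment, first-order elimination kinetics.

7.50 mg/L

C₀ per dose = Dose / Vd = 1290 / 109 = 11.83 mg/L
k = ln2 / t½ = 0.693147 / 24.3 = 0.02852 h⁻¹
Fraction remaining after one interval: r = e^(−kτ) = e^(−0.02852 × 16.0) = 0.6336
Before dose 2, 1 dose has been given (aged 1τ).
C_trough = C₀ × r = 11.83 × 0.6336 = 7.495 mg/L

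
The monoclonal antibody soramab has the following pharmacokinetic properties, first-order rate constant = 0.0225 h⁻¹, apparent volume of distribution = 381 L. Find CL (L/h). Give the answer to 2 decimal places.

8.57 L/h

CL = k × Vd = 0.0225 × 381 = 8.573 L/h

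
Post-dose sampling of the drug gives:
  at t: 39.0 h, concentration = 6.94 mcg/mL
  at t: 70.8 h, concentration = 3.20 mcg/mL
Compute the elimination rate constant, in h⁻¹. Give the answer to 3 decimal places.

0.024 h⁻¹

k = ln(C₁/C₂) / (t₂ − t₁) = ln(6.94/3.20) / (70.8 − 39.0)
  = 0.7742 / 31.80 = 0.02435 h⁻¹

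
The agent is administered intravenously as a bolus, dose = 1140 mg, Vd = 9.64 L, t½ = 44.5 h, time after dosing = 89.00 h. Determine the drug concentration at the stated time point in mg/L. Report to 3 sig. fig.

29.6 mg/L

C₀ = Dose / Vd = 1140 / 9.64 = 118.3 mg/L
k = ln2 / t½ = 0.693147 / 44.5 = 0.01558 h⁻¹
t / t½ = 89.00 / 44.5 = 2 half-lives
C = C₀ × (1/2)^2 = 118.3 × 0.2500 = 29.58 mg/L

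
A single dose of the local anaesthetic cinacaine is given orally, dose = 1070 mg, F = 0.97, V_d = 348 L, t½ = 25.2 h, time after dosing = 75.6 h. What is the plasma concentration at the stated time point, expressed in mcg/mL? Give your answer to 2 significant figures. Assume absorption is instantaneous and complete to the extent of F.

Amount reaching circulation = F × Dose = 0.97 × 1070 = 1038 mg
C₀ = F·Dose / Vd = 1038 / 348 = 2.983 mg/L
k = ln2 / t½ = 0.693147 / 25.2 = 0.02751 h⁻¹
C = C₀ · e^(−k·t) = 2.983 × e^(−0.02751 × 75.6)
  = 2.983 × 0.1250 = 0.3729 mg/L
(0.3729 mg/L = 0.3729 mcg/mL)

0.37 mcg/mL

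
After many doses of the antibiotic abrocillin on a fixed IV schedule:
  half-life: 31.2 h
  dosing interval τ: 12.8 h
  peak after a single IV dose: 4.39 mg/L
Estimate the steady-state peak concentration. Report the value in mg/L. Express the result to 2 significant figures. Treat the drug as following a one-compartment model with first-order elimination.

18 mg/L

k = ln2 / t½ = 0.693147 / 31.2 = 0.02222 h⁻¹
e^(−kτ) = e^(−0.02222 × 12.8) = 0.7525
Accumulation ratio R = 1 / (1 − e^(−kτ)) = 1 / (1 − 0.7525) = 4.040
Steady-state peak = C₀ × R = 4.39 × 4.040 = 17.74 mg/L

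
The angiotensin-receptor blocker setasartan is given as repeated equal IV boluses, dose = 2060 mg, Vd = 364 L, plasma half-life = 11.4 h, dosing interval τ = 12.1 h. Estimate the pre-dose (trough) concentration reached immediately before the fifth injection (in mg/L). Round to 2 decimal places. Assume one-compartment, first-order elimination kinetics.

4.93 mg/L

C₀ per dose = Dose / Vd = 2060 / 364 = 5.659 mg/L
k = ln2 / t½ = 0.693147 / 11.4 = 0.06080 h⁻¹
Fraction remaining after one interval: r = e^(−kτ) = e^(−0.06080 × 12.1) = 0.4792
Before dose 5, 4 doses have been given (aged 1τ, 2τ, 3τ, 4τ).
C_trough = C₀ × (r + r² + … + r^4) = C₀ × r(1−r^4)/(1−r)
        = 5.659 × 0.4792 × (1 − 0.05273) / (1 − 0.4792) = 4.932 mg/L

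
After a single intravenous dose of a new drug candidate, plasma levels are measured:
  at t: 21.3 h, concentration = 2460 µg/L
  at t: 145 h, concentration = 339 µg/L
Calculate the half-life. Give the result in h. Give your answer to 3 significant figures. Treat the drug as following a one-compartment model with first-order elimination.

k = ln(C₁/C₂) / (t₂ − t₁) = ln(2460/339) / (145 − 21.3)
  = 1.982 / 123.7 = 0.01602 h⁻¹
t½ = ln2 / k = 0.693147 / 0.01602 = 43.27 h

43.3 h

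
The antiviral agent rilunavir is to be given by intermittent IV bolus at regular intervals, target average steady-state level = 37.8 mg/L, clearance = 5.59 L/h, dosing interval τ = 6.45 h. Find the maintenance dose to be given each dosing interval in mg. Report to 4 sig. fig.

1363 mg

At steady state, Dose/τ = Css × CL.
Dose = Css × CL × τ = 37.8 × 5.590 × 6.45 = 1363 mg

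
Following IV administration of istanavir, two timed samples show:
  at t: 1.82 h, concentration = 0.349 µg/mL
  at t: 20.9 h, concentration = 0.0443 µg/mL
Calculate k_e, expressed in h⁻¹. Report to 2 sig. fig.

k = ln(C₁/C₂) / (t₂ − t₁) = ln(0.349/0.0443) / (20.9 − 1.82)
  = 2.064 / 19.08 = 0.1082 h⁻¹

0.11 h⁻¹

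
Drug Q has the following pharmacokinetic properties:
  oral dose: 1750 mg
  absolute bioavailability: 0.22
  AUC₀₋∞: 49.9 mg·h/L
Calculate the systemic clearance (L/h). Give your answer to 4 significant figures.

7.715 L/h

CL = F·Dose / AUC = 0.22 × 1750 / 49.9 = 7.715 L/h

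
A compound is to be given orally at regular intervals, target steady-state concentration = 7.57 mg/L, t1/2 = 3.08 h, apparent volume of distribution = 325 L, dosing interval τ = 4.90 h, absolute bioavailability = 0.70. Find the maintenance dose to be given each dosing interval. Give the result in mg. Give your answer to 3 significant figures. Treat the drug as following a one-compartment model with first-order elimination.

3880 mg

k = ln2 / t½ = 0.693147 / 3.08 = 0.2250 h⁻¹
CL = k × Vd = 0.2250 × 325 = 73.13 L/h
At steady state, F × (Dose/τ) = Css × CL.
Dose = Css × CL × τ / F = 7.57 × 73.13 × 4.90 / 0.70 = 3875 mg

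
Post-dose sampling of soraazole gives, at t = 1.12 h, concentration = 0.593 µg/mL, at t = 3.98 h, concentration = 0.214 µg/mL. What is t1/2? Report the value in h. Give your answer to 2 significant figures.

1.9 h

k = ln(C₁/C₂) / (t₂ − t₁) = ln(0.593/0.214) / (3.98 − 1.12)
  = 1.019 / 2.860 = 0.3563 h⁻¹
t½ = ln2 / k = 0.693147 / 0.3563 = 1.945 h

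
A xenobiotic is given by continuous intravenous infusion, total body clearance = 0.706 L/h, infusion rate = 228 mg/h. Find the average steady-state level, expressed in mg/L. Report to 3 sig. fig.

At steady state Css = R₀ / CL = 228 / 0.7060 = 322.9 mg/L

323 mg/L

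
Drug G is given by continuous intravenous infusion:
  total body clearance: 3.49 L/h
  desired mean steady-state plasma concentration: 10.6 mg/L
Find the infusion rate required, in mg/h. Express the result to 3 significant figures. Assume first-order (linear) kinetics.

37.0 mg/h

At steady state, infusion rate R₀ = Css × CL = 10.6 × 3.490 = 36.99 mg/h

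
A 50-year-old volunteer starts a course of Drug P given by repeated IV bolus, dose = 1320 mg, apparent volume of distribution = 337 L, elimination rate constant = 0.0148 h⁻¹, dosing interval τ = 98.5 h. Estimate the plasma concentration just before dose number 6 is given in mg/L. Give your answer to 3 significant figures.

1.19 mg/L

C₀ per dose = Dose / Vd = 1320 / 337 = 3.917 mg/L
Fraction remaining after one interval: r = e^(−kτ) = e^(−0.01480 × 98.5) = 0.2327
Before dose 6, 5 doses have been given (aged 1τ, 2τ, 3τ, 4τ, 5τ).
C_trough = C₀ × (r + r² + … + r^5) = C₀ × r(1−r^5)/(1−r)
        = 3.917 × 0.2327 × (1 − 0.0006823) / (1 − 0.2327) = 1.187 mg/L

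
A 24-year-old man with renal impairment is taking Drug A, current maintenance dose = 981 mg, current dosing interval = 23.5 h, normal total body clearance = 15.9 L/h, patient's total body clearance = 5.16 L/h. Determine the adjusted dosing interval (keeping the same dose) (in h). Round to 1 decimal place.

72.4 h

To keep the same average steady-state level, dosing rate must scale with clearance.
CL ratio = 5.16 / 15.9 = 0.3245
New interval (same dose) = 23.5 / 0.3245 = 72.42 h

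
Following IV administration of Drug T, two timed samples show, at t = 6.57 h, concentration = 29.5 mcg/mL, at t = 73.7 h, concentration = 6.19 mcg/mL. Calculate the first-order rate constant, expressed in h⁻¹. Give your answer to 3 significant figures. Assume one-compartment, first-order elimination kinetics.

0.0233 h⁻¹

k = ln(C₁/C₂) / (t₂ − t₁) = ln(29.5/6.19) / (73.7 − 6.57)
  = 1.561 / 67.13 = 0.02325 h⁻¹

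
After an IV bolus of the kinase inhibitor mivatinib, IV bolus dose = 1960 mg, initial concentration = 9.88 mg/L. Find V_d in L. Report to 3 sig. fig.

198 L

Vd = Dose / C₀ = 1960 / 9.88 = 198.4 L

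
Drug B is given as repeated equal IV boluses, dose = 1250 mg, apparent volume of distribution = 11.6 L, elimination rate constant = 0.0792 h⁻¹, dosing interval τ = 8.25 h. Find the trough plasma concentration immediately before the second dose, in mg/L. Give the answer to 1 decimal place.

56.1 mg/L

C₀ per dose = Dose / Vd = 1250 / 11.6 = 107.8 mg/L
Fraction remaining after one interval: r = e^(−kτ) = e^(−0.07920 × 8.25) = 0.5203
Before dose 2, 1 dose has been given (aged 1τ).
C_trough = C₀ × r = 107.8 × 0.5203 = 56.09 mg/L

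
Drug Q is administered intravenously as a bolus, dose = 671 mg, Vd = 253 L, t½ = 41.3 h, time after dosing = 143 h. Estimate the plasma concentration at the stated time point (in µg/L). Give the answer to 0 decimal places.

241 µg/L

C₀ = Dose / Vd = 671.0 / 253 = 2.652 mg/L
k = ln2 / t½ = 0.693147 / 41.3 = 0.01678 h⁻¹
C = C₀ · e^(−k·t) = 2.652 × e^(−0.01678 × 143)
  = 2.652 × 0.09076 = 0.2407 mg/L
Convert: 0.2407 mg/L × 1000 = 240.7 µg/L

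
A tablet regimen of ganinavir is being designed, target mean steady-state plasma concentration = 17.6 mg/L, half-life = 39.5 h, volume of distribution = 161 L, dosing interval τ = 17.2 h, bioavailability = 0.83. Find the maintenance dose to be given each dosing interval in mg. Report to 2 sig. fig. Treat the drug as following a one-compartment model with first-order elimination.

1000 mg

k = ln2 / t½ = 0.693147 / 39.5 = 0.01755 h⁻¹
CL = k × Vd = 0.01755 × 161 = 2.826 L/h
At steady state, F × (Dose/τ) = Css × CL.
Dose = Css × CL × τ / F = 17.6 × 2.826 × 17.2 / 0.83 = 1031 mg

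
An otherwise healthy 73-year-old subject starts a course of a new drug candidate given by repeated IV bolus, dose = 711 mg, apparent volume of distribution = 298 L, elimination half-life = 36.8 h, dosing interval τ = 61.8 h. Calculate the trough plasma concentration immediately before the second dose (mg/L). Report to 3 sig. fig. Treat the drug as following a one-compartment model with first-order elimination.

C₀ per dose = Dose / Vd = 711 / 298 = 2.386 mg/L
k = ln2 / t½ = 0.693147 / 36.8 = 0.01884 h⁻¹
Fraction remaining after one interval: r = e^(−kτ) = e^(−0.01884 × 61.8) = 0.3121
Before dose 2, 1 dose has been given (aged 1τ).
C_trough = C₀ × r = 2.386 × 0.3121 = 0.7447 mg/L

0.745 mg/L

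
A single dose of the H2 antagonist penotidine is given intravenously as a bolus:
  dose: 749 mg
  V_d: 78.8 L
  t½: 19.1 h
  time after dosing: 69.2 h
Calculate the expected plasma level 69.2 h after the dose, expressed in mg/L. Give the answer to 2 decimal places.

0.77 mg/L

C₀ = Dose / Vd = 749.0 / 78.8 = 9.505 mg/L
k = ln2 / t½ = 0.693147 / 19.1 = 0.03629 h⁻¹
C = C₀ · e^(−k·t) = 9.505 × e^(−0.03629 × 69.2)
  = 9.505 × 0.08117 = 0.7715 mg/L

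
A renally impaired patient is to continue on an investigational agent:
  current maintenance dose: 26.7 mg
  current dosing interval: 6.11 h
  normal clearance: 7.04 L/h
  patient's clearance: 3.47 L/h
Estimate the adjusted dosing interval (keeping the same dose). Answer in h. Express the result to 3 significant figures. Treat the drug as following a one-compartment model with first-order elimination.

To keep the same average steady-state level, dosing rate must scale with clearance.
CL ratio = 3.47 / 7.04 = 0.4929
New interval (same dose) = 6.11 / 0.4929 = 12.40 h

12.4 h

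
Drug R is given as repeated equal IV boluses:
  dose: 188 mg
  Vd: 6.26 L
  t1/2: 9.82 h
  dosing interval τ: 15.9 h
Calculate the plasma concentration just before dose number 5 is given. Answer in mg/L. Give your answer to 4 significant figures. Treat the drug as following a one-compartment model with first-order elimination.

C₀ per dose = Dose / Vd = 188 / 6.26 = 30.03 mg/L
k = ln2 / t½ = 0.693147 / 9.82 = 0.07059 h⁻¹
Fraction remaining after one interval: r = e^(−kτ) = e^(−0.07059 × 15.9) = 0.3255
Before dose 5, 4 doses have been given (aged 1τ, 2τ, 3τ, 4τ).
C_trough = C₀ × (r + r² + … + r^4) = C₀ × r(1−r^4)/(1−r)
        = 30.03 × 0.3255 × (1 − 0.01123) / (1 − 0.3255) = 14.33 mg/L

14.33 mg/L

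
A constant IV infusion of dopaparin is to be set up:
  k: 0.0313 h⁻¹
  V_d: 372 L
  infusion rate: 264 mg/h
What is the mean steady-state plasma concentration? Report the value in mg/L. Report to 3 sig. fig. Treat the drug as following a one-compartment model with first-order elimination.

22.7 mg/L

CL = k × Vd = 0.03130 × 372 = 11.64 L/h
At steady state Css = R₀ / CL = 264 / 11.64 = 22.68 mg/L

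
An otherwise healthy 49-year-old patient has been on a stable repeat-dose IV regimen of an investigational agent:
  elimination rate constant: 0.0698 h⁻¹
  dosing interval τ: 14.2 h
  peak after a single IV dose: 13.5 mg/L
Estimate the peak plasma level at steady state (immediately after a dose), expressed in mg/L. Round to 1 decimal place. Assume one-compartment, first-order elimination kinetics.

e^(−kτ) = e^(−0.06980 × 14.2) = 0.3711
Accumulation ratio R = 1 / (1 − e^(−kτ)) = 1 / (1 − 0.3711) = 1.590
Steady-state peak = C₀ × R = 13.5 × 1.590 = 21.47 mg/L

21.5 mg/L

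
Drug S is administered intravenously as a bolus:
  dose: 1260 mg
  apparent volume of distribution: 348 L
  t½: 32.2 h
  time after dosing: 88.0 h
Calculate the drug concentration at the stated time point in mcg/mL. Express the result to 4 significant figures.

0.5446 mcg/mL

C₀ = Dose / Vd = 1260 / 348 = 3.621 mg/L
k = ln2 / t½ = 0.693147 / 32.2 = 0.02153 h⁻¹
C = C₀ · e^(−k·t) = 3.621 × e^(−0.02153 × 88.0)
  = 3.621 × 0.1504 = 0.5446 mg/L
(0.5446 mg/L = 0.5446 mcg/mL)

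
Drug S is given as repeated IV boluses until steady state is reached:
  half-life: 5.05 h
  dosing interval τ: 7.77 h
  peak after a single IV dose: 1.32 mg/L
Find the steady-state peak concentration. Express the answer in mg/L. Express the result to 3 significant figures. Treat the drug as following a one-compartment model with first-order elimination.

k = ln2 / t½ = 0.693147 / 5.05 = 0.1373 h⁻¹
e^(−kτ) = e^(−0.1373 × 7.77) = 0.3441
Accumulation ratio R = 1 / (1 − e^(−kτ)) = 1 / (1 − 0.3441) = 1.525
Steady-state peak = C₀ × R = 1.32 × 1.525 = 2.013 mg/L

2.01 mg/L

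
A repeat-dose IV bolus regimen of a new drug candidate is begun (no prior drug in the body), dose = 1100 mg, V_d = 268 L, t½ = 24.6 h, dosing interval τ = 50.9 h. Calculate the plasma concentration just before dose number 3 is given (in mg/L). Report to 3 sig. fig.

1.21 mg/L

C₀ per dose = Dose / Vd = 1100 / 268 = 4.104 mg/L
k = ln2 / t½ = 0.693147 / 24.6 = 0.02818 h⁻¹
Fraction remaining after one interval: r = e^(−kτ) = e^(−0.02818 × 50.9) = 0.2383
Before dose 3, 2 doses have been given (aged 1τ, 2τ).
C_trough = C₀ × (r + r²) = 4.104 × (0.2383 + 0.05679) = 1.211 mg/L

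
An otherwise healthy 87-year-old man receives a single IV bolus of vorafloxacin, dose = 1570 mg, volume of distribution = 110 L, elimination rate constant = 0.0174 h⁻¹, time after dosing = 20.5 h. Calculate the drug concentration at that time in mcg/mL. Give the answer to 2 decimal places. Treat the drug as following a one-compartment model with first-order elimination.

9.99 mcg/mL

C₀ = Dose / Vd = 1570 / 110 = 14.27 mg/L
C = C₀ · e^(−k·t) = 14.27 × e^(−0.01740 × 20.5)
  = 14.27 × 0.7000 = 9.989 mg/L
(9.989 mg/L = 9.989 mcg/mL)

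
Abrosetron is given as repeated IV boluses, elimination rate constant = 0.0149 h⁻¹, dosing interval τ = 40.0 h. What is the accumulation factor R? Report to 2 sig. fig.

e^(−kτ) = e^(−0.01490 × 40.0) = 0.5510
Accumulation ratio R = 1 / (1 − e^(−kτ)) = 1 / (1 − 0.5510) = 2.227

2.2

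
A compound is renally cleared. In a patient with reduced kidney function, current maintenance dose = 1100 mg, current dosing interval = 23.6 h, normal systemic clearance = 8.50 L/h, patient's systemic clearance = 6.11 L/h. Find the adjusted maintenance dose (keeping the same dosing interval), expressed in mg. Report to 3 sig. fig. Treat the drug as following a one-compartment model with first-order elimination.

To keep the same average steady-state level, dosing rate must scale with clearance.
CL ratio = 6.11 / 8.50 = 0.7188
New dose (same interval) = 1100 × 0.7188 = 790.7 mg

791 mg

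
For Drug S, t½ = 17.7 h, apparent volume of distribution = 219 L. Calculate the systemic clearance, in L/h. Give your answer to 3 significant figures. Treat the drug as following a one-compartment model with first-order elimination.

8.58 L/h

k = ln2 / t½ = 0.693147 / 17.7 = 0.03916 h⁻¹
CL = k × Vd = 0.03916 × 219 = 8.576 L/h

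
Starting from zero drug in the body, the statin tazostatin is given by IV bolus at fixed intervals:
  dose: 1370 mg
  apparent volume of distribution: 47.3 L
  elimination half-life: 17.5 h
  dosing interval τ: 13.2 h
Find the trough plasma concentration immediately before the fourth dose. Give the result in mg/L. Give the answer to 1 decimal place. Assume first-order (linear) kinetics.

C₀ per dose = Dose / Vd = 1370 / 47.3 = 28.96 mg/L
k = ln2 / t½ = 0.693147 / 17.5 = 0.03961 h⁻¹
Fraction remaining after one interval: r = e^(−kτ) = e^(−0.03961 × 13.2) = 0.5928
Before dose 4, 3 doses have been given (aged 1τ, 2τ, 3τ).
C_trough = C₀ × (r + r² + … + r^3) = C₀ × r(1−r^3)/(1−r)
        = 28.96 × 0.5928 × (1 − 0.2083) / (1 − 0.5928) = 33.38 mg/L

33.4 mg/L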